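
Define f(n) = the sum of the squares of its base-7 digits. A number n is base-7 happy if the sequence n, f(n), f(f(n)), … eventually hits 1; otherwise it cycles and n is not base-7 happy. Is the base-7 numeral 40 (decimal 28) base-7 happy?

not base-7 happy

28 = (4,0)_7 → 4² + 0² = 16 + 0 = 16
16 = (2,2)_7 → 2² + 2² = 4 + 4 = 8
8 = (1,1)_7 → 1² + 1² = 1 + 1 = 2
2 = (2)_7 → 2² = 4
4 = (4)_7 → 4² = 16  — 16 already seen; the sequence cycles without reaching 1.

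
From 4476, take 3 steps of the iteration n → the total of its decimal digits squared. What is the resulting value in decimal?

26

4476 → 4² + 4² + 7² + 6² = 16 + 16 + 49 + 36 = 117
117 → 1² + 1² + 7² = 1 + 1 + 49 = 51
51 → 5² + 1² = 25 + 1 = 26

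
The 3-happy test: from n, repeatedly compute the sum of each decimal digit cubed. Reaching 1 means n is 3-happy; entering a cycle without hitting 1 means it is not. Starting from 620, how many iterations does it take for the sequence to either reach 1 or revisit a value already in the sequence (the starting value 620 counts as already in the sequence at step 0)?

620 → 6³ + 2³ + 0³ = 216 + 8 + 0 = 224
224 → 2³ + 2³ + 4³ = 8 + 8 + 64 = 80
80 → 8³ + 0³ = 512 + 0 = 512
512 → 5³ + 1³ + 2³ = 125 + 1 + 8 = 134
134 → 1³ + 3³ + 4³ = 1 + 27 + 64 = 92
92 → 9³ + 2³ = 729 + 8 = 737
737 → 7³ + 3³ + 7³ = 343 + 27 + 343 = 713
713 → 7³ + 1³ + 3³ = 343 + 1 + 27 = 371
371 → 3³ + 7³ + 1³ = 27 + 343 + 1 = 371  — 371 repeats.
That took 9 steps.

9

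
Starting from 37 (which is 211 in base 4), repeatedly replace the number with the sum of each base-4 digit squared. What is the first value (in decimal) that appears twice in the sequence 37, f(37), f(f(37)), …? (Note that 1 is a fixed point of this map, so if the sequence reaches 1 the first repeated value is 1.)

1

37 = (2,1,1)_4 → 2² + 1² + 1² = 4 + 1 + 1 = 6
6 = (1,2)_4 → 1² + 2² = 1 + 4 = 5
5 = (1,1)_4 → 1² + 1² = 1 + 1 = 2
2 = (2)_4 → 2² = 4
4 = (1,0)_4 → 1² + 0² = 1 + 0 = 1  — reached the fixed point 1.
1 → 1, so 1 is the first repeated value.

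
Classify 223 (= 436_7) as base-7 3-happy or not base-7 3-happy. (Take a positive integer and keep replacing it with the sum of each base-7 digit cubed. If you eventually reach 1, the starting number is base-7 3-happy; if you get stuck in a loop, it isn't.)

223 = (4,3,6)_7 → 4³ + 3³ + 6³ = 64 + 27 + 216 = 307
307 = (6,1,6)_7 → 6³ + 1³ + 6³ = 216 + 1 + 216 = 433
433 = (1,1,5,6)_7 → 1³ + 1³ + 5³ + 6³ = 1 + 1 + 125 + 216 = 343
343 = (1,0,0,0)_7 → 1³ + 0³ + 0³ + 0³ = 1 + 0 + 0 + 0 = 1  — reached 1.

base-7 3-happy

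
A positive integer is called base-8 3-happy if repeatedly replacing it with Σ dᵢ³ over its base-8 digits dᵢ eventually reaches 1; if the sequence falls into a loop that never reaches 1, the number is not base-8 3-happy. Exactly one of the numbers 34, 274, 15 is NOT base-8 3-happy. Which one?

15

34: 34 → 72 → 2 → 8 → 1  — reaches 1 (base-8 3-happy)
274: 274 → 80 → 9 → 2 → 8 → 1  — reaches 1 (base-8 3-happy)
15: 15 → 344 → 152 → 35 → 91 → 55 → 559 → 469 → 476 → 434 → 440 → 559  — repeats 559 (not base-8 3-happy)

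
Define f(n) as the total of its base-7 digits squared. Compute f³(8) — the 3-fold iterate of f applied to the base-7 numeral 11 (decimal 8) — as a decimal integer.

16

8 = (1,1)_7 → 1² + 1² = 2
2 = (2)_7 → 2² = 4
4 = (4)_7 → 4² = 16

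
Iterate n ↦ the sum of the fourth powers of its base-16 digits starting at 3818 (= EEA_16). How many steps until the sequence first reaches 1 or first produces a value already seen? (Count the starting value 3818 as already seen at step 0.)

9

3818 = (14,14,10)_16 → 86832
86832 = (1,5,3,3,0)_16 → 788
788 = (3,1,4)_16 → 338
338 = (1,5,2)_16 → 642
642 = (2,8,2)_16 → 4128
4128 = (1,0,2,0)_16 → 17
17 = (1,1)_16 → 2
2 = (2)_16 → 16
16 = (1,0)_16 → 1  — reached 1.
That took 9 steps.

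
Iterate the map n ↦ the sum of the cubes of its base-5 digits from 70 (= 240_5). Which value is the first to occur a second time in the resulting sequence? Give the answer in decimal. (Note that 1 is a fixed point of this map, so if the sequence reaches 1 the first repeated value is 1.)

28

70 = (2,4,0)_5 → 2³ + 4³ + 0³ = 72
72 = (2,4,2)_5 → 2³ + 4³ + 2³ = 80
80 = (3,1,0)_5 → 3³ + 1³ + 0³ = 28
28 = (1,0,3)_5 → 1³ + 0³ + 3³ = 28  — 28 already appeared earlier.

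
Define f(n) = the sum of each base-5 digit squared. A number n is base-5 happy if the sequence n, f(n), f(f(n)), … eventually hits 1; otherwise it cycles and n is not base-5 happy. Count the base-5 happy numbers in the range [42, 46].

1

42: 42 → 14 → 20 → 16 → 10 → 4 → 16  (repeats 16)
43: 43 → 19 → 25 → 1  (reaches 1)
44: 44 → 26 → 2 → 4 → 16 → 10 → 4  (repeats 4)
45: 45 → 17 → 13 → 13  (repeats 13)
46: 46 → 18 → 18  (repeats 18)
base-5 happy: 43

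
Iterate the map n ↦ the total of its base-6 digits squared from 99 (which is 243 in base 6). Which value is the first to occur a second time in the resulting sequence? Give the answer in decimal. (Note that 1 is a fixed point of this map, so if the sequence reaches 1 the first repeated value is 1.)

99 = (2,4,3)_6 → 2² + 4² + 3² = 4 + 16 + 9 = 29
29 = (4,5)_6 → 4² + 5² = 16 + 25 = 41
41 = (1,0,5)_6 → 1² + 0² + 5² = 1 + 0 + 25 = 26
26 = (4,2)_6 → 4² + 2² = 16 + 4 = 20
20 = (3,2)_6 → 3² + 2² = 9 + 4 = 13
13 = (2,1)_6 → 2² + 1² = 4 + 1 = 5
5 = (5)_6 → 5² = 25
25 = (4,1)_6 → 4² + 1² = 16 + 1 = 17
17 = (2,5)_6 → 2² + 5² = 4 + 25 = 29  — 29 already appeared earlier.

29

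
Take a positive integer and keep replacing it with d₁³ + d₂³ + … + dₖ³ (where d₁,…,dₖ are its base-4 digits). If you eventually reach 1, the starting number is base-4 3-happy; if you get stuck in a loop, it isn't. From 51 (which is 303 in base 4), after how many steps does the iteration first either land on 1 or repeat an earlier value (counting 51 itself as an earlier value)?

51 = (3,0,3)_4 → 3³ + 0³ + 3³ = 54
54 = (3,1,2)_4 → 3³ + 1³ + 2³ = 36
36 = (2,1,0)_4 → 2³ + 1³ + 0³ = 9
9 = (2,1)_4 → 2³ + 1³ = 9  — 9 repeats.
That took 4 steps.

4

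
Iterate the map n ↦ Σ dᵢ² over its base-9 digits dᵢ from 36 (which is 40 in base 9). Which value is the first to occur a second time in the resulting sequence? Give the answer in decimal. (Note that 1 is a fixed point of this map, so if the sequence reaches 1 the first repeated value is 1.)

50

36 = (4,0)_9 → 16
16 = (1,7)_9 → 50
50 = (5,5)_9 → 50  — 50 already appeared earlier.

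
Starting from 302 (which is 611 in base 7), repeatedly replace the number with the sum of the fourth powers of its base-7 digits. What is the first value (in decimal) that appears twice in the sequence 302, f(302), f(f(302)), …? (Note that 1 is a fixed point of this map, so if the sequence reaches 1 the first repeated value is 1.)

302 = (6,1,1)_7 → 6⁴ + 1⁴ + 1⁴ = 1298
1298 = (3,5,3,3)_7 → 3⁴ + 5⁴ + 3⁴ + 3⁴ = 868
868 = (2,3,5,0)_7 → 2⁴ + 3⁴ + 5⁴ + 0⁴ = 722
722 = (2,0,5,1)_7 → 2⁴ + 0⁴ + 5⁴ + 1⁴ = 642
642 = (1,6,0,5)_7 → 1⁴ + 6⁴ + 0⁴ + 5⁴ = 1922
1922 = (5,4,1,4)_7 → 5⁴ + 4⁴ + 1⁴ + 4⁴ = 1138
1138 = (3,2,1,4)_7 → 3⁴ + 2⁴ + 1⁴ + 4⁴ = 354
354 = (1,0,1,4)_7 → 1⁴ + 0⁴ + 1⁴ + 4⁴ = 258
258 = (5,1,6)_7 → 5⁴ + 1⁴ + 6⁴ = 1922  — 1922 already appeared earlier.

1922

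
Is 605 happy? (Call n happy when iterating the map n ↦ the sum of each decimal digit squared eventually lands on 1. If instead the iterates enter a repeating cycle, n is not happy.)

605 → 6² + 0² + 5² = 36 + 0 + 25 = 61
61 → 6² + 1² = 36 + 1 = 37
37 → 3² + 7² = 9 + 49 = 58
58 → 5² + 8² = 25 + 64 = 89
89 → 8² + 9² = 64 + 81 = 145
145 → 1² + 4² + 5² = 1 + 16 + 25 = 42
42 → 4² + 2² = 16 + 4 = 20
20 → 2² + 0² = 4 + 0 = 4
4 → 4² = 16
16 → 1² + 6² = 1 + 36 = 37  — 37 already seen; the sequence cycles without reaching 1.

not happy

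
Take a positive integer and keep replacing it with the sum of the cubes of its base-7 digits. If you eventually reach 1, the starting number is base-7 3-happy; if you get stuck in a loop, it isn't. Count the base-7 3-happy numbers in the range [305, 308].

305: 305 → 281 → 251 → 341 → 557 → 137 → 197 → 65 → 17 → 35 → 125 → 251  — not base-7 3-happy
306: 306 → 342 → 648 → 282 → 258 → 342  — not base-7 3-happy
307: 307 → 433 → 343 → 1  — base-7 3-happy
308: 308 → 224 → 128 → 80 → 92 → 218 → 92  — not base-7 3-happy
base-7 3-happy: 307

1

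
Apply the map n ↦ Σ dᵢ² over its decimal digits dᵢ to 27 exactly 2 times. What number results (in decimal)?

34

27 → 2² + 7² = 4 + 49 = 53
53 → 5² + 3² = 25 + 9 = 34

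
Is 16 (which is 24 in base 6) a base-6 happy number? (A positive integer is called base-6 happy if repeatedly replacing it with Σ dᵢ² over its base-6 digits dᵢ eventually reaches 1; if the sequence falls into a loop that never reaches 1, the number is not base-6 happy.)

not base-6 happy

16 = (2,4)_6 → 2² + 4² = 4 + 16 = 20
20 = (3,2)_6 → 3² + 2² = 9 + 4 = 13
13 = (2,1)_6 → 2² + 1² = 4 + 1 = 5
5 = (5)_6 → 5² = 25
25 = (4,1)_6 → 4² + 1² = 16 + 1 = 17
17 = (2,5)_6 → 2² + 5² = 4 + 25 = 29
29 = (4,5)_6 → 4² + 5² = 16 + 25 = 41
41 = (1,0,5)_6 → 1² + 0² + 5² = 1 + 0 + 25 = 26
26 = (4,2)_6 → 4² + 2² = 16 + 4 = 20  — 20 already seen; the sequence cycles without reaching 1.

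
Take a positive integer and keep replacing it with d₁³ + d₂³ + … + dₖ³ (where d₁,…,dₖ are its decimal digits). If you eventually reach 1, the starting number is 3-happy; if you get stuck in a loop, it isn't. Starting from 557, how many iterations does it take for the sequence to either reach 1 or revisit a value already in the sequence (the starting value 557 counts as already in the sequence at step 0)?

557 → 5³ + 5³ + 7³ = 125 + 125 + 343 = 593
593 → 5³ + 9³ + 3³ = 125 + 729 + 27 = 881
881 → 8³ + 8³ + 1³ = 512 + 512 + 1 = 1025
1025 → 1³ + 0³ + 2³ + 5³ = 1 + 0 + 8 + 125 = 134
134 → 1³ + 3³ + 4³ = 1 + 27 + 64 = 92
92 → 9³ + 2³ = 729 + 8 = 737
737 → 7³ + 3³ + 7³ = 343 + 27 + 343 = 713
713 → 7³ + 1³ + 3³ = 343 + 1 + 27 = 371
371 → 3³ + 7³ + 1³ = 27 + 343 + 1 = 371  — 371 repeats.
That took 9 steps.

9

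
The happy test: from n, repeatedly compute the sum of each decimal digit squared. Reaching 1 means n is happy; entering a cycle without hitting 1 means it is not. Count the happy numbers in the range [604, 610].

604: 604 → 52 → 29 → 85 → 89 → 145 → 42 → 20 → 4 → 16 → 37 → 58 → 89  (repeats 89)
605: 605 → 61 → 37 → 58 → 89 → 145 → 42 → 20 → 4 → 16 → 37  (repeats 37)
606: 606 → 72 → 53 → 34 → 25 → 29 → 85 → 89 → 145 → 42 → 20 → 4 → 16 → 37 → 58 → 89  (repeats 89)
607: 607 → 85 → 89 → 145 → 42 → 20 → 4 → 16 → 37 → 58 → 89  (repeats 89)
608: 608 → 100 → 1  (reaches 1)
609: 609 → 117 → 51 → 26 → 40 → 16 → 37 → 58 → 89 → 145 → 42 → 20 → 4 → 16  (repeats 16)
610: 610 → 37 → 58 → 89 → 145 → 42 → 20 → 4 → 16 → 37  (repeats 37)
happy: 608

1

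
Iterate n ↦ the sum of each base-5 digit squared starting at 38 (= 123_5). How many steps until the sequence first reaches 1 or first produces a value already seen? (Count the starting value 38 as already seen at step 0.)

6

38 = (1,2,3)_5 → 14
14 = (2,4)_5 → 20
20 = (4,0)_5 → 16
16 = (3,1)_5 → 10
10 = (2,0)_5 → 4
4 = (4)_5 → 16  — 16 repeats.
That took 6 steps.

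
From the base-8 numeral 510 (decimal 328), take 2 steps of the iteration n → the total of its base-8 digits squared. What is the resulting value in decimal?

328 = (5,1,0)_8 → 5² + 1² + 0² = 25 + 1 + 0 = 26
26 = (3,2)_8 → 3² + 2² = 9 + 4 = 13

13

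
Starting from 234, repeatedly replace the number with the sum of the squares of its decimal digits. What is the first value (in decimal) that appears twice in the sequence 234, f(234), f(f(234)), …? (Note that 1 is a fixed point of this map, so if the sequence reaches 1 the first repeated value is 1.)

89

234 → 2² + 3² + 4² = 29
29 → 2² + 9² = 85
85 → 8² + 5² = 89
89 → 8² + 9² = 145
145 → 1² + 4² + 5² = 42
42 → 4² + 2² = 20
20 → 2² + 0² = 4
4 → 4² = 16
16 → 1² + 6² = 37
37 → 3² + 7² = 58
58 → 5² + 8² = 89  — 89 already appeared earlier.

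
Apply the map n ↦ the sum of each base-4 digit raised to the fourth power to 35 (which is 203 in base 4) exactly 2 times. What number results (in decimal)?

35 = (2,0,3)_4 → 2⁴ + 0⁴ + 3⁴ = 16 + 0 + 81 = 97
97 = (1,2,0,1)_4 → 1⁴ + 2⁴ + 0⁴ + 1⁴ = 1 + 16 + 0 + 1 = 18

18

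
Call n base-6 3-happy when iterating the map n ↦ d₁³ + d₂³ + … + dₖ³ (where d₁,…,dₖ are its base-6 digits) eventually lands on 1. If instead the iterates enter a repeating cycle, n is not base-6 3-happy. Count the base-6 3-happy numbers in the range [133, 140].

4

133: 133 → 92 → 43 → 3 → 27 → 91 → 36 → 1  — base-6 3-happy
134: 134 → 99 → 99  — not base-6 3-happy
135: 135 → 118 → 92 → 43 → 3 → 27 → 91 → 36 → 1  — base-6 3-happy
136: 136 → 155 → 190 → 190  — not base-6 3-happy
137: 137 → 216 → 1  — base-6 3-happy
138: 138 → 152 → 73 → 9 → 28 → 128 → 62 → 73  — not base-6 3-happy
139: 139 → 153 → 92 → 43 → 3 → 27 → 91 → 36 → 1  — base-6 3-happy
140: 140 → 160 → 136 → 155 → 190 → 190  — not base-6 3-happy
base-6 3-happy: 133, 135, 137, 139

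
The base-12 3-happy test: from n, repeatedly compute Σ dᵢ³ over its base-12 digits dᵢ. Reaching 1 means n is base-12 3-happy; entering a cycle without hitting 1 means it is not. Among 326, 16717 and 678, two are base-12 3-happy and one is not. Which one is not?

16717

326: 326 → 43 → 370 → 1224 → 728 → 637 → 190 → 1028 → 856 → 1520 → 1728 → 1  — reaches 1 (base-12 3-happy)
16717: 16717 → 1243 → 1198 → 1539 → 1539  — repeats 1539 (not base-12 3-happy)
678: 678 → 792 → 341 → 197 → 190 → 1028 → 856 → 1520 → 1728 → 1  — reaches 1 (base-12 3-happy)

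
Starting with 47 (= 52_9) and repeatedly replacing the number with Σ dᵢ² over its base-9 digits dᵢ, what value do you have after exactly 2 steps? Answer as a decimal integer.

13

47 = (5,2)_9 → 29
29 = (3,2)_9 → 13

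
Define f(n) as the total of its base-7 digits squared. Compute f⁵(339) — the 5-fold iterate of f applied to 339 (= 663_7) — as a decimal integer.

339 = (6,6,3)_7 → 6² + 6² + 3² = 36 + 36 + 9 = 81
81 = (1,4,4)_7 → 1² + 4² + 4² = 1 + 16 + 16 = 33
33 = (4,5)_7 → 4² + 5² = 16 + 25 = 41
41 = (5,6)_7 → 5² + 6² = 25 + 36 = 61
61 = (1,1,5)_7 → 1² + 1² + 5² = 1 + 1 + 25 = 27

27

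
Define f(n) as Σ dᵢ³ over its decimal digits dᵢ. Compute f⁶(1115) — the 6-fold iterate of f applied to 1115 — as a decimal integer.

713

1115 → 128
128 → 521
521 → 134
134 → 92
92 → 737
737 → 713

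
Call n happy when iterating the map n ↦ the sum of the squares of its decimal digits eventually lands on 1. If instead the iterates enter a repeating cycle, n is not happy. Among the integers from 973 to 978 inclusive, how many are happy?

973: 973 → 139 → 91 → 82 → 68 → 100 → 1  — happy
974: 974 → 146 → 53 → 34 → 25 → 29 → 85 → 89 → 145 → 42 → 20 → 4 → 16 → 37 → 58 → 89  — not happy
975: 975 → 155 → 51 → 26 → 40 → 16 → 37 → 58 → 89 → 145 → 42 → 20 → 4 → 16  — not happy
976: 976 → 166 → 73 → 58 → 89 → 145 → 42 → 20 → 4 → 16 → 37 → 58  — not happy
977: 977 → 179 → 131 → 11 → 2 → 4 → 16 → 37 → 58 → 89 → 145 → 42 → 20 → 4  — not happy
978: 978 → 194 → 98 → 145 → 42 → 20 → 4 → 16 → 37 → 58 → 89 → 145  — not happy
happy: 973

1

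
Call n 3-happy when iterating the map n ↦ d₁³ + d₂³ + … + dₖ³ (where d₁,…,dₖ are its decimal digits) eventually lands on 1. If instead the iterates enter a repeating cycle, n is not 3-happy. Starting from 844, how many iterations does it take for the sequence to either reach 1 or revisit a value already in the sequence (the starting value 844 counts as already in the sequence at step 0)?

7

844 → 8³ + 4³ + 4³ = 640
640 → 6³ + 4³ + 0³ = 280
280 → 2³ + 8³ + 0³ = 520
520 → 5³ + 2³ + 0³ = 133
133 → 1³ + 3³ + 3³ = 55
55 → 5³ + 5³ = 250
250 → 2³ + 5³ + 0³ = 133  — 133 repeats.
That took 7 steps.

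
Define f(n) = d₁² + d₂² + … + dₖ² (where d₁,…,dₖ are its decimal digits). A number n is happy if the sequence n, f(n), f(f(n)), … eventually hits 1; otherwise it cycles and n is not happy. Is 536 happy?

536 → 5² + 3² + 6² = 70
70 → 7² + 0² = 49
49 → 4² + 9² = 97
97 → 9² + 7² = 130
130 → 1² + 3² + 0² = 10
10 → 1² + 0² = 1  — reached 1.

happy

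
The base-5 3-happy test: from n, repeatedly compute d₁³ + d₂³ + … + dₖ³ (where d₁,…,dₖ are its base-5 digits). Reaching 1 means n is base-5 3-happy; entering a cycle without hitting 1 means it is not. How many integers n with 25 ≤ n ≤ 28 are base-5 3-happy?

1

25: 25 → 1  — base-5 3-happy
26: 26 → 2 → 8 → 28 → 28  — not base-5 3-happy
27: 27 → 9 → 65 → 35 → 9  — not base-5 3-happy
28: 28 → 28  — not base-5 3-happy
base-5 3-happy: 25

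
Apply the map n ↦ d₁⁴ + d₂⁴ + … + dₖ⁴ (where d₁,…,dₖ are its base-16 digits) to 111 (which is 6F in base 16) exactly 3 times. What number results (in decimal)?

111 = (6,15)_16 → 6⁴ + 15⁴ = 51921
51921 = (12,10,13,1)_16 → 12⁴ + 10⁴ + 13⁴ + 1⁴ = 59298
59298 = (14,7,10,2)_16 → 14⁴ + 7⁴ + 10⁴ + 2⁴ = 50833

50833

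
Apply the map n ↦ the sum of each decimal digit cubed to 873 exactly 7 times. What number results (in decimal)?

873 → 8³ + 7³ + 3³ = 882
882 → 8³ + 8³ + 2³ = 1032
1032 → 1³ + 0³ + 3³ + 2³ = 36
36 → 3³ + 6³ = 243
243 → 2³ + 4³ + 3³ = 99
99 → 9³ + 9³ = 1458
1458 → 1³ + 4³ + 5³ + 8³ = 702

702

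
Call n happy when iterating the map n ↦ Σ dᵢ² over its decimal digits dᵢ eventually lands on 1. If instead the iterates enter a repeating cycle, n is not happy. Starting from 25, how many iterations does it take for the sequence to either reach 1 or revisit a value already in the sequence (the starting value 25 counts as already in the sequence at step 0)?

11

25 → 2² + 5² = 4 + 25 = 29
29 → 2² + 9² = 4 + 81 = 85
85 → 8² + 5² = 64 + 25 = 89
89 → 8² + 9² = 64 + 81 = 145
145 → 1² + 4² + 5² = 1 + 16 + 25 = 42
42 → 4² + 2² = 16 + 4 = 20
20 → 2² + 0² = 4 + 0 = 4
4 → 4² = 16
16 → 1² + 6² = 1 + 36 = 37
37 → 3² + 7² = 9 + 49 = 58
58 → 5² + 8² = 25 + 64 = 89  — 89 repeats.
That took 11 steps.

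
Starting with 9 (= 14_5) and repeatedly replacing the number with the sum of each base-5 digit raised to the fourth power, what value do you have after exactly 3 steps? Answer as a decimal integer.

9 = (1,4)_5 → 1⁴ + 4⁴ = 257
257 = (2,0,1,2)_5 → 2⁴ + 0⁴ + 1⁴ + 2⁴ = 33
33 = (1,1,3)_5 → 1⁴ + 1⁴ + 3⁴ = 83

83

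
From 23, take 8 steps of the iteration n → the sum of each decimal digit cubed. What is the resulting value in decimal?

371

23 → 2³ + 3³ = 8 + 27 = 35
35 → 3³ + 5³ = 27 + 125 = 152
152 → 1³ + 5³ + 2³ = 1 + 125 + 8 = 134
134 → 1³ + 3³ + 4³ = 1 + 27 + 64 = 92
92 → 9³ + 2³ = 729 + 8 = 737
737 → 7³ + 3³ + 7³ = 343 + 27 + 343 = 713
713 → 7³ + 1³ + 3³ = 343 + 1 + 27 = 371
371 → 3³ + 7³ + 1³ = 27 + 343 + 1 = 371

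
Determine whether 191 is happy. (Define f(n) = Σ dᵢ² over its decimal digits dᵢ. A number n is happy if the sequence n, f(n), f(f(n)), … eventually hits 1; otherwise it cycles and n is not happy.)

191 → 1² + 9² + 1² = 83
83 → 8² + 3² = 73
73 → 7² + 3² = 58
58 → 5² + 8² = 89
89 → 8² + 9² = 145
145 → 1² + 4² + 5² = 42
42 → 4² + 2² = 20
20 → 2² + 0² = 4
4 → 4² = 16
16 → 1² + 6² = 37
37 → 3² + 7² = 58  — 58 already seen; the sequence cycles without reaching 1.

not happy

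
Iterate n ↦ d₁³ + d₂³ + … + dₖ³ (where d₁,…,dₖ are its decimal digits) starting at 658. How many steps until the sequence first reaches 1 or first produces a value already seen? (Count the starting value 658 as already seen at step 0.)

658 → 6³ + 5³ + 8³ = 216 + 125 + 512 = 853
853 → 8³ + 5³ + 3³ = 512 + 125 + 27 = 664
664 → 6³ + 6³ + 4³ = 216 + 216 + 64 = 496
496 → 4³ + 9³ + 6³ = 64 + 729 + 216 = 1009
1009 → 1³ + 0³ + 0³ + 9³ = 1 + 0 + 0 + 729 = 730
730 → 7³ + 3³ + 0³ = 343 + 27 + 0 = 370
370 → 3³ + 7³ + 0³ = 27 + 343 + 0 = 370  — 370 repeats.
That took 7 steps.

7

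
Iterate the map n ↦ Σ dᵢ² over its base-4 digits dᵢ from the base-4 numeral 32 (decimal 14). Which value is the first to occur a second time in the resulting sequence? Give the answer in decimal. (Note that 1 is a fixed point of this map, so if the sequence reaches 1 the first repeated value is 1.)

1

14 = (3,2)_4 → 3² + 2² = 13
13 = (3,1)_4 → 3² + 1² = 10
10 = (2,2)_4 → 2² + 2² = 8
8 = (2,0)_4 → 2² + 0² = 4
4 = (1,0)_4 → 1² + 0² = 1  — reached the fixed point 1.
1 → 1, so 1 is the first repeated value.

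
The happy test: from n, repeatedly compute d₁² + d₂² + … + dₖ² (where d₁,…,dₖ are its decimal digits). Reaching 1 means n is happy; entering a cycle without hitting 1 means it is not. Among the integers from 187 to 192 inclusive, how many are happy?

187: 187 → 114 → 18 → 65 → 61 → 37 → 58 → 89 → 145 → 42 → 20 → 4 → 16 → 37  — not happy
188: 188 → 129 → 86 → 100 → 1  — happy
189: 189 → 146 → 53 → 34 → 25 → 29 → 85 → 89 → 145 → 42 → 20 → 4 → 16 → 37 → 58 → 89  — not happy
190: 190 → 82 → 68 → 100 → 1  — happy
191: 191 → 83 → 73 → 58 → 89 → 145 → 42 → 20 → 4 → 16 → 37 → 58  — not happy
192: 192 → 86 → 100 → 1  — happy
happy: 188, 190, 192

3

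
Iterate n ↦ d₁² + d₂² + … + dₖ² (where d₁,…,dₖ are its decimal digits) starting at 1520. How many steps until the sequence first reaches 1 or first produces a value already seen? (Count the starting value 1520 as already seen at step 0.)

1520 → 1² + 5² + 2² + 0² = 30
30 → 3² + 0² = 9
9 → 9² = 81
81 → 8² + 1² = 65
65 → 6² + 5² = 61
61 → 6² + 1² = 37
37 → 3² + 7² = 58
58 → 5² + 8² = 89
89 → 8² + 9² = 145
145 → 1² + 4² + 5² = 42
42 → 4² + 2² = 20
20 → 2² + 0² = 4
4 → 4² = 16
16 → 1² + 6² = 37  — 37 repeats.
That took 14 steps.

14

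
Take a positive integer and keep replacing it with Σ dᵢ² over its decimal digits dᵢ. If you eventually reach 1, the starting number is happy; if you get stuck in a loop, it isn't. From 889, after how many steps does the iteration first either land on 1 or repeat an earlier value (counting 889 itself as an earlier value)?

11

889 → 8² + 8² + 9² = 64 + 64 + 81 = 209
209 → 2² + 0² + 9² = 4 + 0 + 81 = 85
85 → 8² + 5² = 64 + 25 = 89
89 → 8² + 9² = 64 + 81 = 145
145 → 1² + 4² + 5² = 1 + 16 + 25 = 42
42 → 4² + 2² = 16 + 4 = 20
20 → 2² + 0² = 4 + 0 = 4
4 → 4² = 16
16 → 1² + 6² = 1 + 36 = 37
37 → 3² + 7² = 9 + 49 = 58
58 → 5² + 8² = 25 + 64 = 89  — 89 repeats.
That took 11 steps.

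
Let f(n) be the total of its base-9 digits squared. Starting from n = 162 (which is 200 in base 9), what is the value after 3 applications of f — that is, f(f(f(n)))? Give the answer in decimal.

162 = (2,0,0)_9 → 2² + 0² + 0² = 4 + 0 + 0 = 4
4 = (4)_9 → 4² = 16
16 = (1,7)_9 → 1² + 7² = 1 + 49 = 50

50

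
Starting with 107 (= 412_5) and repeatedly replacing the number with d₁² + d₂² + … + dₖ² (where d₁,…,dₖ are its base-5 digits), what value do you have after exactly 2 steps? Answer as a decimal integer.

107 = (4,1,2)_5 → 4² + 1² + 2² = 21
21 = (4,1)_5 → 4² + 1² = 17

17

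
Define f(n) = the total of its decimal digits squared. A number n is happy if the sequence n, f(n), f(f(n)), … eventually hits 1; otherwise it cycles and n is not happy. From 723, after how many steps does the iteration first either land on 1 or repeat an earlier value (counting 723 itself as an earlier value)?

11

723 → 7² + 2² + 3² = 49 + 4 + 9 = 62
62 → 6² + 2² = 36 + 4 = 40
40 → 4² + 0² = 16 + 0 = 16
16 → 1² + 6² = 1 + 36 = 37
37 → 3² + 7² = 9 + 49 = 58
58 → 5² + 8² = 25 + 64 = 89
89 → 8² + 9² = 64 + 81 = 145
145 → 1² + 4² + 5² = 1 + 16 + 25 = 42
42 → 4² + 2² = 16 + 4 = 20
20 → 2² + 0² = 4 + 0 = 4
4 → 4² = 16  — 16 repeats.
That took 11 steps.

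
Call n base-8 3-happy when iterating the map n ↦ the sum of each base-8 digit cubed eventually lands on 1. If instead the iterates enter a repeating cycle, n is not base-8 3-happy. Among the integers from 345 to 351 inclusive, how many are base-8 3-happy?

3

345: 345 → 153 → 36 → 128 → 8 → 1  — base-8 3-happy
346: 346 → 160 → 72 → 2 → 8 → 1  — base-8 3-happy
347: 347 → 179 → 251 → 397 → 342 → 349 → 277 → 197 → 152 → 35 → 91 → 55 → 559 → 469 → 476 → 434 → 440 → 559  — not base-8 3-happy
348: 348 → 216 → 54 → 432 → 432  — not base-8 3-happy
349: 349 → 277 → 197 → 152 → 35 → 91 → 55 → 559 → 469 → 476 → 434 → 440 → 559  — not base-8 3-happy
350: 350 → 368 → 341 → 258 → 72 → 2 → 8 → 1  — base-8 3-happy
351: 351 → 495 → 811 → 217 → 55 → 559 → 469 → 476 → 434 → 440 → 559  — not base-8 3-happy
base-8 3-happy: 345, 346, 350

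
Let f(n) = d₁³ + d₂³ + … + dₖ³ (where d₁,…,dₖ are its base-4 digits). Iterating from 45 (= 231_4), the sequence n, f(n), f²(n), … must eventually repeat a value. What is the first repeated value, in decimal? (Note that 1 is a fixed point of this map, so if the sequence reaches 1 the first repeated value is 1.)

9

45 = (2,3,1)_4 → 2³ + 3³ + 1³ = 36
36 = (2,1,0)_4 → 2³ + 1³ + 0³ = 9
9 = (2,1)_4 → 2³ + 1³ = 9  — 9 already appeared earlier.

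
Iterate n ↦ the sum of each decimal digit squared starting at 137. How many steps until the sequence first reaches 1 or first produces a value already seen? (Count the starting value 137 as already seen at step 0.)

11

137 → 1² + 3² + 7² = 59
59 → 5² + 9² = 106
106 → 1² + 0² + 6² = 37
37 → 3² + 7² = 58
58 → 5² + 8² = 89
89 → 8² + 9² = 145
145 → 1² + 4² + 5² = 42
42 → 4² + 2² = 20
20 → 2² + 0² = 4
4 → 4² = 16
16 → 1² + 6² = 37  — 37 repeats.
That took 11 steps.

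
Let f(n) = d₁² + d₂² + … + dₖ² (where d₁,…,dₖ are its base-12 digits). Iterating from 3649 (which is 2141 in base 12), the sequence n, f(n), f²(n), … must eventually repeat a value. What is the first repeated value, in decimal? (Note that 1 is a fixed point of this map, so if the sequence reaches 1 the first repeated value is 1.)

3649 = (2,1,4,1)_12 → 22
22 = (1,10)_12 → 101
101 = (8,5)_12 → 89
89 = (7,5)_12 → 74
74 = (6,2)_12 → 40
40 = (3,4)_12 → 25
25 = (2,1)_12 → 5
5 = (5)_12 → 25  — 25 already appeared earlier.

25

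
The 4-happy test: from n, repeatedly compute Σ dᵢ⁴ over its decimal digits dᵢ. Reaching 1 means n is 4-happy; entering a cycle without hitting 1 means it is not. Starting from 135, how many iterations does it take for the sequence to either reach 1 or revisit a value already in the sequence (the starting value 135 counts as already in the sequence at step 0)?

135 → 1⁴ + 3⁴ + 5⁴ = 707
707 → 7⁴ + 0⁴ + 7⁴ = 4802
4802 → 4⁴ + 8⁴ + 0⁴ + 2⁴ = 4368
4368 → 4⁴ + 3⁴ + 6⁴ + 8⁴ = 5729
5729 → 5⁴ + 7⁴ + 2⁴ + 9⁴ = 9603
9603 → 9⁴ + 6⁴ + 0⁴ + 3⁴ = 7938
7938 → 7⁴ + 9⁴ + 3⁴ + 8⁴ = 13139
13139 → 1⁴ + 3⁴ + 1⁴ + 3⁴ + 9⁴ = 6725
6725 → 6⁴ + 7⁴ + 2⁴ + 5⁴ = 4338
4338 → 4⁴ + 3⁴ + 3⁴ + 8⁴ = 4514
4514 → 4⁴ + 5⁴ + 1⁴ + 4⁴ = 1138
1138 → 1⁴ + 1⁴ + 3⁴ + 8⁴ = 4179
4179 → 4⁴ + 1⁴ + 7⁴ + 9⁴ = 9219
9219 → 9⁴ + 2⁴ + 1⁴ + 9⁴ = 13139  — 13139 repeats.
That took 14 steps.

14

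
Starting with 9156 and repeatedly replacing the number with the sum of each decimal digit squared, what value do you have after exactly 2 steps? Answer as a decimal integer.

9156 → 9² + 1² + 5² + 6² = 81 + 1 + 25 + 36 = 143
143 → 1² + 4² + 3² = 1 + 16 + 9 = 26

26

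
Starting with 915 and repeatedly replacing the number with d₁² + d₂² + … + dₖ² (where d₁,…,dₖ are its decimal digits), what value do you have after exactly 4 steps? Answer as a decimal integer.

29

915 → 9² + 1² + 5² = 107
107 → 1² + 0² + 7² = 50
50 → 5² + 0² = 25
25 → 2² + 5² = 29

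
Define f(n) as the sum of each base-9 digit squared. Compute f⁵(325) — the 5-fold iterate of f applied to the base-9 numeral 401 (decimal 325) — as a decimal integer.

65

325 = (4,0,1)_9 → 4² + 0² + 1² = 17
17 = (1,8)_9 → 1² + 8² = 65
65 = (7,2)_9 → 7² + 2² = 53
53 = (5,8)_9 → 5² + 8² = 89
89 = (1,0,8)_9 → 1² + 0² + 8² = 65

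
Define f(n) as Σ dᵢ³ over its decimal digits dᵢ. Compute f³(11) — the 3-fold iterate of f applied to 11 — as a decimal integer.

512

11 → 1³ + 1³ = 1 + 1 = 2
2 → 2³ = 8
8 → 8³ = 512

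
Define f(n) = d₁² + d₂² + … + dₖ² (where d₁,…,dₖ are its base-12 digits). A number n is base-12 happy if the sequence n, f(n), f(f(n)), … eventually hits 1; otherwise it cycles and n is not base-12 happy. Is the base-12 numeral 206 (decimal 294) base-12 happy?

not base-12 happy

294 = (2,0,6)_12 → 2² + 0² + 6² = 40
40 = (3,4)_12 → 3² + 4² = 25
25 = (2,1)_12 → 2² + 1² = 5
5 = (5)_12 → 5² = 25  — 25 already seen; the sequence cycles without reaching 1.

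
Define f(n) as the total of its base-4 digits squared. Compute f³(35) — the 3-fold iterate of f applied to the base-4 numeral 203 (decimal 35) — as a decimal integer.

8

35 = (2,0,3)_4 → 2² + 0² + 3² = 4 + 0 + 9 = 13
13 = (3,1)_4 → 3² + 1² = 9 + 1 = 10
10 = (2,2)_4 → 2² + 2² = 4 + 4 = 8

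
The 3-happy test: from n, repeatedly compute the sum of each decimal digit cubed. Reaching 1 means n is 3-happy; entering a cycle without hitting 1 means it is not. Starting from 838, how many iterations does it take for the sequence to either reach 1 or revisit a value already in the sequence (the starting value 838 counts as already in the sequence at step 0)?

838 → 8³ + 3³ + 8³ = 1051
1051 → 1³ + 0³ + 5³ + 1³ = 127
127 → 1³ + 2³ + 7³ = 352
352 → 3³ + 5³ + 2³ = 160
160 → 1³ + 6³ + 0³ = 217
217 → 2³ + 1³ + 7³ = 352  — 352 repeats.
That took 6 steps.

6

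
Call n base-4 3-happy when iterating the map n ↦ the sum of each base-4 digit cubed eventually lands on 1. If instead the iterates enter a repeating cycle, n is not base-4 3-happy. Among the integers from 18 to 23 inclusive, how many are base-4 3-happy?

18: 18 → 9 → 9  (repeats 9)
19: 19 → 28 → 28  (repeats 28)
20: 20 → 2 → 8 → 8  (repeats 8)
21: 21 → 3 → 27 → 36 → 9 → 9  (repeats 9)
22: 22 → 10 → 16 → 1  (reaches 1)
23: 23 → 29 → 29  (repeats 29)
base-4 3-happy: 22

1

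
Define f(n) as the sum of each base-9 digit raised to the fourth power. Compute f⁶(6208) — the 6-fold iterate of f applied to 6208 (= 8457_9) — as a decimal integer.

6208 = (8,4,5,7)_9 → 8⁴ + 4⁴ + 5⁴ + 7⁴ = 4096 + 256 + 625 + 2401 = 7378
7378 = (1,1,1,0,7)_9 → 1⁴ + 1⁴ + 1⁴ + 0⁴ + 7⁴ = 1 + 1 + 1 + 0 + 2401 = 2404
2404 = (3,2,6,1)_9 → 3⁴ + 2⁴ + 6⁴ + 1⁴ = 81 + 16 + 1296 + 1 = 1394
1394 = (1,8,1,8)_9 → 1⁴ + 8⁴ + 1⁴ + 8⁴ = 1 + 4096 + 1 + 4096 = 8194
8194 = (1,2,2,1,4)_9 → 1⁴ + 2⁴ + 2⁴ + 1⁴ + 4⁴ = 1 + 16 + 16 + 1 + 256 = 290
290 = (3,5,2)_9 → 3⁴ + 5⁴ + 2⁴ = 81 + 625 + 16 = 722

722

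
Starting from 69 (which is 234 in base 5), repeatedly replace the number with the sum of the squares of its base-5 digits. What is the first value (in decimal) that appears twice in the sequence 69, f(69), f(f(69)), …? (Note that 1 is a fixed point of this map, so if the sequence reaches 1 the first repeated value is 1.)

69 = (2,3,4)_5 → 2² + 3² + 4² = 29
29 = (1,0,4)_5 → 1² + 0² + 4² = 17
17 = (3,2)_5 → 3² + 2² = 13
13 = (2,3)_5 → 2² + 3² = 13  — 13 already appeared earlier.

13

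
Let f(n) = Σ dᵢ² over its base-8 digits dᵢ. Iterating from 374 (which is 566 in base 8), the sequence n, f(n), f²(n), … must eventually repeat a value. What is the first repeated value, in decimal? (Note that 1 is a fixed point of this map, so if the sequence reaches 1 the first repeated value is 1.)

1

374 = (5,6,6)_8 → 5² + 6² + 6² = 97
97 = (1,4,1)_8 → 1² + 4² + 1² = 18
18 = (2,2)_8 → 2² + 2² = 8
8 = (1,0)_8 → 1² + 0² = 1  — reached the fixed point 1.
1 → 1, so 1 is the first repeated value.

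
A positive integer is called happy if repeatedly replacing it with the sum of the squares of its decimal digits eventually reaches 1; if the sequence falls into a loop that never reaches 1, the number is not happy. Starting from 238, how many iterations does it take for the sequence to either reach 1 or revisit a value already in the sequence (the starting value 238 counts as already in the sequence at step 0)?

11

238 → 2² + 3² + 8² = 4 + 9 + 64 = 77
77 → 7² + 7² = 49 + 49 = 98
98 → 9² + 8² = 81 + 64 = 145
145 → 1² + 4² + 5² = 1 + 16 + 25 = 42
42 → 4² + 2² = 16 + 4 = 20
20 → 2² + 0² = 4 + 0 = 4
4 → 4² = 16
16 → 1² + 6² = 1 + 36 = 37
37 → 3² + 7² = 9 + 49 = 58
58 → 5² + 8² = 25 + 64 = 89
89 → 8² + 9² = 64 + 81 = 145  — 145 repeats.
That took 11 steps.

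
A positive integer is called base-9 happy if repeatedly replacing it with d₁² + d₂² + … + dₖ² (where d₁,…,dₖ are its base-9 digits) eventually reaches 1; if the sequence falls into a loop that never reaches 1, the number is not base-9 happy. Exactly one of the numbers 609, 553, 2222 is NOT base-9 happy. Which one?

2222

609: 609 → 101 → 9 → 1  — reaches 1 (base-9 happy)
553: 553 → 101 → 9 → 1  — reaches 1 (base-9 happy)
2222: 2222 → 82 → 2 → 4 → 16 → 50 → 50  — repeats 50 (not base-9 happy)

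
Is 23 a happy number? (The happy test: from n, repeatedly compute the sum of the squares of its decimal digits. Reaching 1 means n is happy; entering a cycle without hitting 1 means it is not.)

happy

23 → 2² + 3² = 4 + 9 = 13
13 → 1² + 3² = 1 + 9 = 10
10 → 1² + 0² = 1 + 0 = 1  — reached 1.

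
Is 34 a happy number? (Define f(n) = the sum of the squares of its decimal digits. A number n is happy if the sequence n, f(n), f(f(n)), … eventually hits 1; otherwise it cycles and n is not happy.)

34 → 25
25 → 29
29 → 85
85 → 89
89 → 145
145 → 42
42 → 20
20 → 4
4 → 16
16 → 37
37 → 58
58 → 89  — 89 already seen; the sequence cycles without reaching 1.

not happy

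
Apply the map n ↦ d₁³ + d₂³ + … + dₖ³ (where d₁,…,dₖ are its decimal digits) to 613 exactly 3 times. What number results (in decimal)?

613 → 244
244 → 136
136 → 244

244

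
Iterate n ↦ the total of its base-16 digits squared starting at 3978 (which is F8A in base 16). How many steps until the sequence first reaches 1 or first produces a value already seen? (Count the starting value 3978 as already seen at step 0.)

15

3978 = (15,8,10)_16 → 15² + 8² + 10² = 389
389 = (1,8,5)_16 → 1² + 8² + 5² = 90
90 = (5,10)_16 → 5² + 10² = 125
125 = (7,13)_16 → 7² + 13² = 218
218 = (13,10)_16 → 13² + 10² = 269
269 = (1,0,13)_16 → 1² + 0² + 13² = 170
170 = (10,10)_16 → 10² + 10² = 200
200 = (12,8)_16 → 12² + 8² = 208
208 = (13,0)_16 → 13² + 0² = 169
169 = (10,9)_16 → 10² + 9² = 181
181 = (11,5)_16 → 11² + 5² = 146
146 = (9,2)_16 → 9² + 2² = 85
85 = (5,5)_16 → 5² + 5² = 50
50 = (3,2)_16 → 3² + 2² = 13
13 = (13)_16 → 13² = 169  — 169 repeats.
That took 15 steps.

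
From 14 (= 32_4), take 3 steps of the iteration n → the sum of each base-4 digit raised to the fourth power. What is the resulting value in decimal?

17

14 = (3,2)_4 → 3⁴ + 2⁴ = 81 + 16 = 97
97 = (1,2,0,1)_4 → 1⁴ + 2⁴ + 0⁴ + 1⁴ = 1 + 16 + 0 + 1 = 18
18 = (1,0,2)_4 → 1⁴ + 0⁴ + 2⁴ = 1 + 0 + 16 = 17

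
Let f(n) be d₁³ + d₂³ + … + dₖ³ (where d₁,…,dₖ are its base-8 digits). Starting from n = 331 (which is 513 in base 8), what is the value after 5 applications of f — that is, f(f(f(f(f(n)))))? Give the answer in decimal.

1

331 = (5,1,3)_8 → 5³ + 1³ + 3³ = 125 + 1 + 27 = 153
153 = (2,3,1)_8 → 2³ + 3³ + 1³ = 8 + 27 + 1 = 36
36 = (4,4)_8 → 4³ + 4³ = 64 + 64 = 128
128 = (2,0,0)_8 → 2³ + 0³ + 0³ = 8 + 0 + 0 = 8
8 = (1,0)_8 → 1³ + 0³ = 1 + 0 = 1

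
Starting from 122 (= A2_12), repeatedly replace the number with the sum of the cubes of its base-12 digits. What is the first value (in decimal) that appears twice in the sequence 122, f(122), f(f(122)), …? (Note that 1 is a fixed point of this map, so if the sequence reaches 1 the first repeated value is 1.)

122 = (10,2)_12 → 10³ + 2³ = 1008
1008 = (7,0,0)_12 → 7³ + 0³ + 0³ = 343
343 = (2,4,7)_12 → 2³ + 4³ + 7³ = 415
415 = (2,10,7)_12 → 2³ + 10³ + 7³ = 1351
1351 = (9,4,7)_12 → 9³ + 4³ + 7³ = 1136
1136 = (7,10,8)_12 → 7³ + 10³ + 8³ = 1855
1855 = (1,0,10,7)_12 → 1³ + 0³ + 10³ + 7³ = 1344
1344 = (9,4,0)_12 → 9³ + 4³ + 0³ = 793
793 = (5,6,1)_12 → 5³ + 6³ + 1³ = 342
342 = (2,4,6)_12 → 2³ + 4³ + 6³ = 288
288 = (2,0,0)_12 → 2³ + 0³ + 0³ = 8
8 = (8)_12 → 8³ = 512
512 = (3,6,8)_12 → 3³ + 6³ + 8³ = 755
755 = (5,2,11)_12 → 5³ + 2³ + 11³ = 1464
1464 = (10,2,0)_12 → 10³ + 2³ + 0³ = 1008  — 1008 already appeared earlier.

1008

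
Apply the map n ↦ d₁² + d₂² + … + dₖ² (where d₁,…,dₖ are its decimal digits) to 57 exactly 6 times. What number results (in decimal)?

89

57 → 5² + 7² = 25 + 49 = 74
74 → 7² + 4² = 49 + 16 = 65
65 → 6² + 5² = 36 + 25 = 61
61 → 6² + 1² = 36 + 1 = 37
37 → 3² + 7² = 9 + 49 = 58
58 → 5² + 8² = 25 + 64 = 89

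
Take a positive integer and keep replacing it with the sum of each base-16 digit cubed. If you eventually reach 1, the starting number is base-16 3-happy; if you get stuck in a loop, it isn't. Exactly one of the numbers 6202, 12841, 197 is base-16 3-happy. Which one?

6202: 6202 → 1540 → 280 → 514 → 16 → 1  — reaches 1 (base-16 3-happy)
12841: 12841 → 772 → 91 → 1456 → 1456  — repeats 1456 (not base-16 3-happy)
197: 197 → 1853 → 2567 → 1343 → 3527 → 4268 → 2729 → 2729  — repeats 2729 (not base-16 3-happy)

6202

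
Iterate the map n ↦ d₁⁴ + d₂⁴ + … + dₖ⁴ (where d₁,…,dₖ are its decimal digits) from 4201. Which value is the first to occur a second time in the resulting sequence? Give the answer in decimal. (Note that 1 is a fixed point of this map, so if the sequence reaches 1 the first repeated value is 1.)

4201 → 4⁴ + 2⁴ + 0⁴ + 1⁴ = 273
273 → 2⁴ + 7⁴ + 3⁴ = 2498
2498 → 2⁴ + 4⁴ + 9⁴ + 8⁴ = 10929
10929 → 1⁴ + 0⁴ + 9⁴ + 2⁴ + 9⁴ = 13139
13139 → 1⁴ + 3⁴ + 1⁴ + 3⁴ + 9⁴ = 6725
6725 → 6⁴ + 7⁴ + 2⁴ + 5⁴ = 4338
4338 → 4⁴ + 3⁴ + 3⁴ + 8⁴ = 4514
4514 → 4⁴ + 5⁴ + 1⁴ + 4⁴ = 1138
1138 → 1⁴ + 1⁴ + 3⁴ + 8⁴ = 4179
4179 → 4⁴ + 1⁴ + 7⁴ + 9⁴ = 9219
9219 → 9⁴ + 2⁴ + 1⁴ + 9⁴ = 13139  — 13139 already appeared earlier.

13139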